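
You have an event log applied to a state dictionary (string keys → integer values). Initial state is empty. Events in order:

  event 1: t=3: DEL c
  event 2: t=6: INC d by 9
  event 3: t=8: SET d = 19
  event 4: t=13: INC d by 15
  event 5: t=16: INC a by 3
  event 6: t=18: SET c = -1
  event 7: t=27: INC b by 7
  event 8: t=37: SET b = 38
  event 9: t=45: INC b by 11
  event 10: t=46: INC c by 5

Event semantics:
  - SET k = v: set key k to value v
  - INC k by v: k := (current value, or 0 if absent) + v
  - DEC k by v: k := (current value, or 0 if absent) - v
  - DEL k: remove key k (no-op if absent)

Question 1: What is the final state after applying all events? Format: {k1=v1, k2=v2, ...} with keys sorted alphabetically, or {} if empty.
  after event 1 (t=3: DEL c): {}
  after event 2 (t=6: INC d by 9): {d=9}
  after event 3 (t=8: SET d = 19): {d=19}
  after event 4 (t=13: INC d by 15): {d=34}
  after event 5 (t=16: INC a by 3): {a=3, d=34}
  after event 6 (t=18: SET c = -1): {a=3, c=-1, d=34}
  after event 7 (t=27: INC b by 7): {a=3, b=7, c=-1, d=34}
  after event 8 (t=37: SET b = 38): {a=3, b=38, c=-1, d=34}
  after event 9 (t=45: INC b by 11): {a=3, b=49, c=-1, d=34}
  after event 10 (t=46: INC c by 5): {a=3, b=49, c=4, d=34}

Answer: {a=3, b=49, c=4, d=34}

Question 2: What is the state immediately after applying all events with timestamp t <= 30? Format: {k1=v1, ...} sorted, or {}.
Answer: {a=3, b=7, c=-1, d=34}

Derivation:
Apply events with t <= 30 (7 events):
  after event 1 (t=3: DEL c): {}
  after event 2 (t=6: INC d by 9): {d=9}
  after event 3 (t=8: SET d = 19): {d=19}
  after event 4 (t=13: INC d by 15): {d=34}
  after event 5 (t=16: INC a by 3): {a=3, d=34}
  after event 6 (t=18: SET c = -1): {a=3, c=-1, d=34}
  after event 7 (t=27: INC b by 7): {a=3, b=7, c=-1, d=34}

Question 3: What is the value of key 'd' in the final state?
Answer: 34

Derivation:
Track key 'd' through all 10 events:
  event 1 (t=3: DEL c): d unchanged
  event 2 (t=6: INC d by 9): d (absent) -> 9
  event 3 (t=8: SET d = 19): d 9 -> 19
  event 4 (t=13: INC d by 15): d 19 -> 34
  event 5 (t=16: INC a by 3): d unchanged
  event 6 (t=18: SET c = -1): d unchanged
  event 7 (t=27: INC b by 7): d unchanged
  event 8 (t=37: SET b = 38): d unchanged
  event 9 (t=45: INC b by 11): d unchanged
  event 10 (t=46: INC c by 5): d unchanged
Final: d = 34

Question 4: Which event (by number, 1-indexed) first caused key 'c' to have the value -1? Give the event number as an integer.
Answer: 6

Derivation:
Looking for first event where c becomes -1:
  event 6: c (absent) -> -1  <-- first match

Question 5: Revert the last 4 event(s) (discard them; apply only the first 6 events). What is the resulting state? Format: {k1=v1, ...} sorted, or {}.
Answer: {a=3, c=-1, d=34}

Derivation:
Keep first 6 events (discard last 4):
  after event 1 (t=3: DEL c): {}
  after event 2 (t=6: INC d by 9): {d=9}
  after event 3 (t=8: SET d = 19): {d=19}
  after event 4 (t=13: INC d by 15): {d=34}
  after event 5 (t=16: INC a by 3): {a=3, d=34}
  after event 6 (t=18: SET c = -1): {a=3, c=-1, d=34}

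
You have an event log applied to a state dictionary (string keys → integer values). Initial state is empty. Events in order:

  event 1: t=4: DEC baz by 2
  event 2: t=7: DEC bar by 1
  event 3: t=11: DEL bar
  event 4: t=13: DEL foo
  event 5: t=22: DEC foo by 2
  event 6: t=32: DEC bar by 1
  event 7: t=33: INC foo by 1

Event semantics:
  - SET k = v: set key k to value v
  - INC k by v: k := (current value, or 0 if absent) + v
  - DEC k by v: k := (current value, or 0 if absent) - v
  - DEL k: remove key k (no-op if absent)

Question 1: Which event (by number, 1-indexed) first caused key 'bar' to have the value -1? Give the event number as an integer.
Answer: 2

Derivation:
Looking for first event where bar becomes -1:
  event 2: bar (absent) -> -1  <-- first match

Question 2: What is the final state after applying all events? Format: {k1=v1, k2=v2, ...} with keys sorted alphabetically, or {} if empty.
Answer: {bar=-1, baz=-2, foo=-1}

Derivation:
  after event 1 (t=4: DEC baz by 2): {baz=-2}
  after event 2 (t=7: DEC bar by 1): {bar=-1, baz=-2}
  after event 3 (t=11: DEL bar): {baz=-2}
  after event 4 (t=13: DEL foo): {baz=-2}
  after event 5 (t=22: DEC foo by 2): {baz=-2, foo=-2}
  after event 6 (t=32: DEC bar by 1): {bar=-1, baz=-2, foo=-2}
  after event 7 (t=33: INC foo by 1): {bar=-1, baz=-2, foo=-1}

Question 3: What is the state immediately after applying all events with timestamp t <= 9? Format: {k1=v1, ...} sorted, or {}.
Answer: {bar=-1, baz=-2}

Derivation:
Apply events with t <= 9 (2 events):
  after event 1 (t=4: DEC baz by 2): {baz=-2}
  after event 2 (t=7: DEC bar by 1): {bar=-1, baz=-2}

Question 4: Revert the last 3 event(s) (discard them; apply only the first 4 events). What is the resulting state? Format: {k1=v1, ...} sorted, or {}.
Keep first 4 events (discard last 3):
  after event 1 (t=4: DEC baz by 2): {baz=-2}
  after event 2 (t=7: DEC bar by 1): {bar=-1, baz=-2}
  after event 3 (t=11: DEL bar): {baz=-2}
  after event 4 (t=13: DEL foo): {baz=-2}

Answer: {baz=-2}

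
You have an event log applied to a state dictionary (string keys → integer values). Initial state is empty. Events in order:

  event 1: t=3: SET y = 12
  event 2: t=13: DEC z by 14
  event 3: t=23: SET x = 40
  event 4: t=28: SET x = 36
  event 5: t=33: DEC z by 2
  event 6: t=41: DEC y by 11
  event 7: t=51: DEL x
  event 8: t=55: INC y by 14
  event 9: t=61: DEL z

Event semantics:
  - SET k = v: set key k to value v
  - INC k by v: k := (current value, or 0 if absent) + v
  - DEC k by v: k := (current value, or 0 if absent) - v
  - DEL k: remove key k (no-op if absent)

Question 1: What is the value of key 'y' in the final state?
Answer: 15

Derivation:
Track key 'y' through all 9 events:
  event 1 (t=3: SET y = 12): y (absent) -> 12
  event 2 (t=13: DEC z by 14): y unchanged
  event 3 (t=23: SET x = 40): y unchanged
  event 4 (t=28: SET x = 36): y unchanged
  event 5 (t=33: DEC z by 2): y unchanged
  event 6 (t=41: DEC y by 11): y 12 -> 1
  event 7 (t=51: DEL x): y unchanged
  event 8 (t=55: INC y by 14): y 1 -> 15
  event 9 (t=61: DEL z): y unchanged
Final: y = 15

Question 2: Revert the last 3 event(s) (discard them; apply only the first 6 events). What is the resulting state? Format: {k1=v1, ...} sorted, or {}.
Keep first 6 events (discard last 3):
  after event 1 (t=3: SET y = 12): {y=12}
  after event 2 (t=13: DEC z by 14): {y=12, z=-14}
  after event 3 (t=23: SET x = 40): {x=40, y=12, z=-14}
  after event 4 (t=28: SET x = 36): {x=36, y=12, z=-14}
  after event 5 (t=33: DEC z by 2): {x=36, y=12, z=-16}
  after event 6 (t=41: DEC y by 11): {x=36, y=1, z=-16}

Answer: {x=36, y=1, z=-16}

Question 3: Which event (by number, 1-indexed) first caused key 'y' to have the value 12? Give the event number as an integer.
Looking for first event where y becomes 12:
  event 1: y (absent) -> 12  <-- first match

Answer: 1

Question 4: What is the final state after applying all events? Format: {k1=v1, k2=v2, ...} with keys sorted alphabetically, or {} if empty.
  after event 1 (t=3: SET y = 12): {y=12}
  after event 2 (t=13: DEC z by 14): {y=12, z=-14}
  after event 3 (t=23: SET x = 40): {x=40, y=12, z=-14}
  after event 4 (t=28: SET x = 36): {x=36, y=12, z=-14}
  after event 5 (t=33: DEC z by 2): {x=36, y=12, z=-16}
  after event 6 (t=41: DEC y by 11): {x=36, y=1, z=-16}
  after event 7 (t=51: DEL x): {y=1, z=-16}
  after event 8 (t=55: INC y by 14): {y=15, z=-16}
  after event 9 (t=61: DEL z): {y=15}

Answer: {y=15}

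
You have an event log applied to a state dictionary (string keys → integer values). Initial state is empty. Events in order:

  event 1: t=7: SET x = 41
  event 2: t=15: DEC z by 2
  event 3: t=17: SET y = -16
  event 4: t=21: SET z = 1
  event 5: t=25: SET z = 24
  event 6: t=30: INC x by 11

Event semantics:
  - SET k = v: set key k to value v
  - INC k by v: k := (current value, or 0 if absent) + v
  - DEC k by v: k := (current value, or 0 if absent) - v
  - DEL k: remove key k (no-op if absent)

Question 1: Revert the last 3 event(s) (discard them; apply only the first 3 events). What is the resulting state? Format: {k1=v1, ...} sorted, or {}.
Keep first 3 events (discard last 3):
  after event 1 (t=7: SET x = 41): {x=41}
  after event 2 (t=15: DEC z by 2): {x=41, z=-2}
  after event 3 (t=17: SET y = -16): {x=41, y=-16, z=-2}

Answer: {x=41, y=-16, z=-2}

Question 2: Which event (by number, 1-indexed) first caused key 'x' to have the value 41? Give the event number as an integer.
Answer: 1

Derivation:
Looking for first event where x becomes 41:
  event 1: x (absent) -> 41  <-- first match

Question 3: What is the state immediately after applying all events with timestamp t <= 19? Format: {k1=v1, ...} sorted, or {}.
Answer: {x=41, y=-16, z=-2}

Derivation:
Apply events with t <= 19 (3 events):
  after event 1 (t=7: SET x = 41): {x=41}
  after event 2 (t=15: DEC z by 2): {x=41, z=-2}
  after event 3 (t=17: SET y = -16): {x=41, y=-16, z=-2}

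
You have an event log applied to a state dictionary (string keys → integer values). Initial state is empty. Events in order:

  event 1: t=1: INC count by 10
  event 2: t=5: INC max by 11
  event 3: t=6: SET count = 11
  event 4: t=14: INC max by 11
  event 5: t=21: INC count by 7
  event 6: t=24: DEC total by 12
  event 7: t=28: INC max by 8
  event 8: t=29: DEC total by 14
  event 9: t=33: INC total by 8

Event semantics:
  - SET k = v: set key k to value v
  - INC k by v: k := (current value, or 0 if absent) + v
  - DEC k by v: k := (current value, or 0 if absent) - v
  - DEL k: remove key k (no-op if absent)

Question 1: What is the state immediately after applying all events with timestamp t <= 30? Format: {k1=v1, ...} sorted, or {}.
Answer: {count=18, max=30, total=-26}

Derivation:
Apply events with t <= 30 (8 events):
  after event 1 (t=1: INC count by 10): {count=10}
  after event 2 (t=5: INC max by 11): {count=10, max=11}
  after event 3 (t=6: SET count = 11): {count=11, max=11}
  after event 4 (t=14: INC max by 11): {count=11, max=22}
  after event 5 (t=21: INC count by 7): {count=18, max=22}
  after event 6 (t=24: DEC total by 12): {count=18, max=22, total=-12}
  after event 7 (t=28: INC max by 8): {count=18, max=30, total=-12}
  after event 8 (t=29: DEC total by 14): {count=18, max=30, total=-26}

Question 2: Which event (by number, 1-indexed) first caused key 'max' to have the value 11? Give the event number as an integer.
Looking for first event where max becomes 11:
  event 2: max (absent) -> 11  <-- first match

Answer: 2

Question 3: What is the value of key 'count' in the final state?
Answer: 18

Derivation:
Track key 'count' through all 9 events:
  event 1 (t=1: INC count by 10): count (absent) -> 10
  event 2 (t=5: INC max by 11): count unchanged
  event 3 (t=6: SET count = 11): count 10 -> 11
  event 4 (t=14: INC max by 11): count unchanged
  event 5 (t=21: INC count by 7): count 11 -> 18
  event 6 (t=24: DEC total by 12): count unchanged
  event 7 (t=28: INC max by 8): count unchanged
  event 8 (t=29: DEC total by 14): count unchanged
  event 9 (t=33: INC total by 8): count unchanged
Final: count = 18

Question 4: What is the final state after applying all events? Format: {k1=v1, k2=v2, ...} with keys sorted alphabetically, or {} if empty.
  after event 1 (t=1: INC count by 10): {count=10}
  after event 2 (t=5: INC max by 11): {count=10, max=11}
  after event 3 (t=6: SET count = 11): {count=11, max=11}
  after event 4 (t=14: INC max by 11): {count=11, max=22}
  after event 5 (t=21: INC count by 7): {count=18, max=22}
  after event 6 (t=24: DEC total by 12): {count=18, max=22, total=-12}
  after event 7 (t=28: INC max by 8): {count=18, max=30, total=-12}
  after event 8 (t=29: DEC total by 14): {count=18, max=30, total=-26}
  after event 9 (t=33: INC total by 8): {count=18, max=30, total=-18}

Answer: {count=18, max=30, total=-18}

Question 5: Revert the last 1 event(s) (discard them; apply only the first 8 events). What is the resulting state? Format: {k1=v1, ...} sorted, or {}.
Answer: {count=18, max=30, total=-26}

Derivation:
Keep first 8 events (discard last 1):
  after event 1 (t=1: INC count by 10): {count=10}
  after event 2 (t=5: INC max by 11): {count=10, max=11}
  after event 3 (t=6: SET count = 11): {count=11, max=11}
  after event 4 (t=14: INC max by 11): {count=11, max=22}
  after event 5 (t=21: INC count by 7): {count=18, max=22}
  after event 6 (t=24: DEC total by 12): {count=18, max=22, total=-12}
  after event 7 (t=28: INC max by 8): {count=18, max=30, total=-12}
  after event 8 (t=29: DEC total by 14): {count=18, max=30, total=-26}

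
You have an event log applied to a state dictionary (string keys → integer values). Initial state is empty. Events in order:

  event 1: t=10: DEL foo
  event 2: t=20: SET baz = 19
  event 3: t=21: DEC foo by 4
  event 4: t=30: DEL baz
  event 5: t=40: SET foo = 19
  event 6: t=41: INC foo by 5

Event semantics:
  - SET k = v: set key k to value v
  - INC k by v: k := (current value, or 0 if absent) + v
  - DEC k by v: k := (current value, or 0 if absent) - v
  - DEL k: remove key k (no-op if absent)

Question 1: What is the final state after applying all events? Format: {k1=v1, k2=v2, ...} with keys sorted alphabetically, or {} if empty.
  after event 1 (t=10: DEL foo): {}
  after event 2 (t=20: SET baz = 19): {baz=19}
  after event 3 (t=21: DEC foo by 4): {baz=19, foo=-4}
  after event 4 (t=30: DEL baz): {foo=-4}
  after event 5 (t=40: SET foo = 19): {foo=19}
  after event 6 (t=41: INC foo by 5): {foo=24}

Answer: {foo=24}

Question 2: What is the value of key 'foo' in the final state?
Answer: 24

Derivation:
Track key 'foo' through all 6 events:
  event 1 (t=10: DEL foo): foo (absent) -> (absent)
  event 2 (t=20: SET baz = 19): foo unchanged
  event 3 (t=21: DEC foo by 4): foo (absent) -> -4
  event 4 (t=30: DEL baz): foo unchanged
  event 5 (t=40: SET foo = 19): foo -4 -> 19
  event 6 (t=41: INC foo by 5): foo 19 -> 24
Final: foo = 24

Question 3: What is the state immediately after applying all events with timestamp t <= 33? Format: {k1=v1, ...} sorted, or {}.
Apply events with t <= 33 (4 events):
  after event 1 (t=10: DEL foo): {}
  after event 2 (t=20: SET baz = 19): {baz=19}
  after event 3 (t=21: DEC foo by 4): {baz=19, foo=-4}
  after event 4 (t=30: DEL baz): {foo=-4}

Answer: {foo=-4}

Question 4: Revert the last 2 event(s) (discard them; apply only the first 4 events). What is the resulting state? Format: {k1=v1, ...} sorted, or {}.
Answer: {foo=-4}

Derivation:
Keep first 4 events (discard last 2):
  after event 1 (t=10: DEL foo): {}
  after event 2 (t=20: SET baz = 19): {baz=19}
  after event 3 (t=21: DEC foo by 4): {baz=19, foo=-4}
  after event 4 (t=30: DEL baz): {foo=-4}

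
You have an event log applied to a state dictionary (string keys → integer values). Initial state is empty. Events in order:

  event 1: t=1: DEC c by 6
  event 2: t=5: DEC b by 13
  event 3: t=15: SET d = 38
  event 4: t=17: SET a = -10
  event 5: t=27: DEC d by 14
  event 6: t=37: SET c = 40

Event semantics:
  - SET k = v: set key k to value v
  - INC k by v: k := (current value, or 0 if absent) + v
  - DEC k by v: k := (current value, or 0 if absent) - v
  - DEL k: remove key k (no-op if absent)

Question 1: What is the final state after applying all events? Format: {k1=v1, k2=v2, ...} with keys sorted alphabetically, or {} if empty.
Answer: {a=-10, b=-13, c=40, d=24}

Derivation:
  after event 1 (t=1: DEC c by 6): {c=-6}
  after event 2 (t=5: DEC b by 13): {b=-13, c=-6}
  after event 3 (t=15: SET d = 38): {b=-13, c=-6, d=38}
  after event 4 (t=17: SET a = -10): {a=-10, b=-13, c=-6, d=38}
  after event 5 (t=27: DEC d by 14): {a=-10, b=-13, c=-6, d=24}
  after event 6 (t=37: SET c = 40): {a=-10, b=-13, c=40, d=24}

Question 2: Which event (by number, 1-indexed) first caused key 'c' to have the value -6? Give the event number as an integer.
Answer: 1

Derivation:
Looking for first event where c becomes -6:
  event 1: c (absent) -> -6  <-- first match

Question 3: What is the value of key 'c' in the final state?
Track key 'c' through all 6 events:
  event 1 (t=1: DEC c by 6): c (absent) -> -6
  event 2 (t=5: DEC b by 13): c unchanged
  event 3 (t=15: SET d = 38): c unchanged
  event 4 (t=17: SET a = -10): c unchanged
  event 5 (t=27: DEC d by 14): c unchanged
  event 6 (t=37: SET c = 40): c -6 -> 40
Final: c = 40

Answer: 40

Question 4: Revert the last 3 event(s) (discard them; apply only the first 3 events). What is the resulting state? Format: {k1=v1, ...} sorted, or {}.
Keep first 3 events (discard last 3):
  after event 1 (t=1: DEC c by 6): {c=-6}
  after event 2 (t=5: DEC b by 13): {b=-13, c=-6}
  after event 3 (t=15: SET d = 38): {b=-13, c=-6, d=38}

Answer: {b=-13, c=-6, d=38}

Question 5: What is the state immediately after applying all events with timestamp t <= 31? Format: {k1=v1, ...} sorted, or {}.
Answer: {a=-10, b=-13, c=-6, d=24}

Derivation:
Apply events with t <= 31 (5 events):
  after event 1 (t=1: DEC c by 6): {c=-6}
  after event 2 (t=5: DEC b by 13): {b=-13, c=-6}
  after event 3 (t=15: SET d = 38): {b=-13, c=-6, d=38}
  after event 4 (t=17: SET a = -10): {a=-10, b=-13, c=-6, d=38}
  after event 5 (t=27: DEC d by 14): {a=-10, b=-13, c=-6, d=24}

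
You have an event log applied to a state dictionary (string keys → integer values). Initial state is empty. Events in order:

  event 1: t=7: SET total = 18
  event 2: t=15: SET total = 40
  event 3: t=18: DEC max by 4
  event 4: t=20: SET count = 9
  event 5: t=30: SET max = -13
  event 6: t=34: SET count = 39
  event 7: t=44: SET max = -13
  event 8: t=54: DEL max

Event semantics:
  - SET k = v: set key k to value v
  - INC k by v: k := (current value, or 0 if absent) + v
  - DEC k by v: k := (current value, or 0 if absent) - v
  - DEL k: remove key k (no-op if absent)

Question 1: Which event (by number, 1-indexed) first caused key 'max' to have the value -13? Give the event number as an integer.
Answer: 5

Derivation:
Looking for first event where max becomes -13:
  event 3: max = -4
  event 4: max = -4
  event 5: max -4 -> -13  <-- first match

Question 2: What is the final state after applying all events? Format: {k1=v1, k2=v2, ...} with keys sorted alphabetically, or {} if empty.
Answer: {count=39, total=40}

Derivation:
  after event 1 (t=7: SET total = 18): {total=18}
  after event 2 (t=15: SET total = 40): {total=40}
  after event 3 (t=18: DEC max by 4): {max=-4, total=40}
  after event 4 (t=20: SET count = 9): {count=9, max=-4, total=40}
  after event 5 (t=30: SET max = -13): {count=9, max=-13, total=40}
  after event 6 (t=34: SET count = 39): {count=39, max=-13, total=40}
  after event 7 (t=44: SET max = -13): {count=39, max=-13, total=40}
  after event 8 (t=54: DEL max): {count=39, total=40}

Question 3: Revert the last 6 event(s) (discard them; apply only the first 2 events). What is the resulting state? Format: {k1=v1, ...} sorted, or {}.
Keep first 2 events (discard last 6):
  after event 1 (t=7: SET total = 18): {total=18}
  after event 2 (t=15: SET total = 40): {total=40}

Answer: {total=40}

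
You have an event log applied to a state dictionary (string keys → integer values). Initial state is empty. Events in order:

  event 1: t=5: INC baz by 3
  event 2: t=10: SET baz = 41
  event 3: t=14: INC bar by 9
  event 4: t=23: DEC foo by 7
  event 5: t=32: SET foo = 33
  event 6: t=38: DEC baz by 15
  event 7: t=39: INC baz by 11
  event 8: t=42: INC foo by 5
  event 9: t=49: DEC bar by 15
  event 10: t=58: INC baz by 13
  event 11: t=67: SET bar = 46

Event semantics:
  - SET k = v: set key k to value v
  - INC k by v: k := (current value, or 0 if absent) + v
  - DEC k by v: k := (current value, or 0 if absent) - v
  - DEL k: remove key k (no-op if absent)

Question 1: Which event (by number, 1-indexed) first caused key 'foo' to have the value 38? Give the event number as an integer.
Answer: 8

Derivation:
Looking for first event where foo becomes 38:
  event 4: foo = -7
  event 5: foo = 33
  event 6: foo = 33
  event 7: foo = 33
  event 8: foo 33 -> 38  <-- first match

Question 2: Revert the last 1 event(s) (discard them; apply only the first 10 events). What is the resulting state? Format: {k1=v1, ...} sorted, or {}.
Keep first 10 events (discard last 1):
  after event 1 (t=5: INC baz by 3): {baz=3}
  after event 2 (t=10: SET baz = 41): {baz=41}
  after event 3 (t=14: INC bar by 9): {bar=9, baz=41}
  after event 4 (t=23: DEC foo by 7): {bar=9, baz=41, foo=-7}
  after event 5 (t=32: SET foo = 33): {bar=9, baz=41, foo=33}
  after event 6 (t=38: DEC baz by 15): {bar=9, baz=26, foo=33}
  after event 7 (t=39: INC baz by 11): {bar=9, baz=37, foo=33}
  after event 8 (t=42: INC foo by 5): {bar=9, baz=37, foo=38}
  after event 9 (t=49: DEC bar by 15): {bar=-6, baz=37, foo=38}
  after event 10 (t=58: INC baz by 13): {bar=-6, baz=50, foo=38}

Answer: {bar=-6, baz=50, foo=38}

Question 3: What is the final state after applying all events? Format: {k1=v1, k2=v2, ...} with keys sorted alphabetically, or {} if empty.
Answer: {bar=46, baz=50, foo=38}

Derivation:
  after event 1 (t=5: INC baz by 3): {baz=3}
  after event 2 (t=10: SET baz = 41): {baz=41}
  after event 3 (t=14: INC bar by 9): {bar=9, baz=41}
  after event 4 (t=23: DEC foo by 7): {bar=9, baz=41, foo=-7}
  after event 5 (t=32: SET foo = 33): {bar=9, baz=41, foo=33}
  after event 6 (t=38: DEC baz by 15): {bar=9, baz=26, foo=33}
  after event 7 (t=39: INC baz by 11): {bar=9, baz=37, foo=33}
  after event 8 (t=42: INC foo by 5): {bar=9, baz=37, foo=38}
  after event 9 (t=49: DEC bar by 15): {bar=-6, baz=37, foo=38}
  after event 10 (t=58: INC baz by 13): {bar=-6, baz=50, foo=38}
  after event 11 (t=67: SET bar = 46): {bar=46, baz=50, foo=38}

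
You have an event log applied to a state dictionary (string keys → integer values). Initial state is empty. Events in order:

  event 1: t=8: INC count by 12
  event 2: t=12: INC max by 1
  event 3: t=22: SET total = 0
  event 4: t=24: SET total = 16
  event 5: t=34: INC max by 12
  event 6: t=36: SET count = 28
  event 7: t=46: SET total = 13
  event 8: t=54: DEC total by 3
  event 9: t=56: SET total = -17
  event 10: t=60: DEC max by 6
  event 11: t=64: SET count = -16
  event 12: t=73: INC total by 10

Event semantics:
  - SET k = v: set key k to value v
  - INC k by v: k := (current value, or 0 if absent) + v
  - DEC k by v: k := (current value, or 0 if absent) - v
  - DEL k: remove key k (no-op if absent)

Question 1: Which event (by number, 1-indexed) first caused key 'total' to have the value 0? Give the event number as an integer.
Looking for first event where total becomes 0:
  event 3: total (absent) -> 0  <-- first match

Answer: 3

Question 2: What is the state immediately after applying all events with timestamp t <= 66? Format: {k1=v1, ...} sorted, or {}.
Answer: {count=-16, max=7, total=-17}

Derivation:
Apply events with t <= 66 (11 events):
  after event 1 (t=8: INC count by 12): {count=12}
  after event 2 (t=12: INC max by 1): {count=12, max=1}
  after event 3 (t=22: SET total = 0): {count=12, max=1, total=0}
  after event 4 (t=24: SET total = 16): {count=12, max=1, total=16}
  after event 5 (t=34: INC max by 12): {count=12, max=13, total=16}
  after event 6 (t=36: SET count = 28): {count=28, max=13, total=16}
  after event 7 (t=46: SET total = 13): {count=28, max=13, total=13}
  after event 8 (t=54: DEC total by 3): {count=28, max=13, total=10}
  after event 9 (t=56: SET total = -17): {count=28, max=13, total=-17}
  after event 10 (t=60: DEC max by 6): {count=28, max=7, total=-17}
  after event 11 (t=64: SET count = -16): {count=-16, max=7, total=-17}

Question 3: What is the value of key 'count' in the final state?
Track key 'count' through all 12 events:
  event 1 (t=8: INC count by 12): count (absent) -> 12
  event 2 (t=12: INC max by 1): count unchanged
  event 3 (t=22: SET total = 0): count unchanged
  event 4 (t=24: SET total = 16): count unchanged
  event 5 (t=34: INC max by 12): count unchanged
  event 6 (t=36: SET count = 28): count 12 -> 28
  event 7 (t=46: SET total = 13): count unchanged
  event 8 (t=54: DEC total by 3): count unchanged
  event 9 (t=56: SET total = -17): count unchanged
  event 10 (t=60: DEC max by 6): count unchanged
  event 11 (t=64: SET count = -16): count 28 -> -16
  event 12 (t=73: INC total by 10): count unchanged
Final: count = -16

Answer: -16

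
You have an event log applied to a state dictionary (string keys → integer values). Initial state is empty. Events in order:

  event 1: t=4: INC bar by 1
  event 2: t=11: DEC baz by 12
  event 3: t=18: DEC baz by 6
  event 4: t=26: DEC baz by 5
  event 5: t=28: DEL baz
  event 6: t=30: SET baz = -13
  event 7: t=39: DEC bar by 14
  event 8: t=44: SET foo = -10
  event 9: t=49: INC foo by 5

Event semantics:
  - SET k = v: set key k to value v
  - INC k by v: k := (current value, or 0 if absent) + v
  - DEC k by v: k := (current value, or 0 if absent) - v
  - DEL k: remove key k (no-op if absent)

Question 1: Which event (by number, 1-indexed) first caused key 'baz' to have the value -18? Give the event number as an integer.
Looking for first event where baz becomes -18:
  event 2: baz = -12
  event 3: baz -12 -> -18  <-- first match

Answer: 3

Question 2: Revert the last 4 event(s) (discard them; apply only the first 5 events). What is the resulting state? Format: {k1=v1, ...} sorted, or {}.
Answer: {bar=1}

Derivation:
Keep first 5 events (discard last 4):
  after event 1 (t=4: INC bar by 1): {bar=1}
  after event 2 (t=11: DEC baz by 12): {bar=1, baz=-12}
  after event 3 (t=18: DEC baz by 6): {bar=1, baz=-18}
  after event 4 (t=26: DEC baz by 5): {bar=1, baz=-23}
  after event 5 (t=28: DEL baz): {bar=1}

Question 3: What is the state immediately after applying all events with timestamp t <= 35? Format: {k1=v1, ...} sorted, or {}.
Answer: {bar=1, baz=-13}

Derivation:
Apply events with t <= 35 (6 events):
  after event 1 (t=4: INC bar by 1): {bar=1}
  after event 2 (t=11: DEC baz by 12): {bar=1, baz=-12}
  after event 3 (t=18: DEC baz by 6): {bar=1, baz=-18}
  after event 4 (t=26: DEC baz by 5): {bar=1, baz=-23}
  after event 5 (t=28: DEL baz): {bar=1}
  after event 6 (t=30: SET baz = -13): {bar=1, baz=-13}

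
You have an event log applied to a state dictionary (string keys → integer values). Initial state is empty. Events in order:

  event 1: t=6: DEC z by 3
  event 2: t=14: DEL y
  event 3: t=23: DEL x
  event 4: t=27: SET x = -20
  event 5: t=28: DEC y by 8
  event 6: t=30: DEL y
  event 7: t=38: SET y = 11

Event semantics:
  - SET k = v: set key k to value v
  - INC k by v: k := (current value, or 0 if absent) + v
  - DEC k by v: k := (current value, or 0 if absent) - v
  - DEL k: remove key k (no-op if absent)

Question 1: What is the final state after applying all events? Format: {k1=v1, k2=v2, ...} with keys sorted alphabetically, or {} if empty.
Answer: {x=-20, y=11, z=-3}

Derivation:
  after event 1 (t=6: DEC z by 3): {z=-3}
  after event 2 (t=14: DEL y): {z=-3}
  after event 3 (t=23: DEL x): {z=-3}
  after event 4 (t=27: SET x = -20): {x=-20, z=-3}
  after event 5 (t=28: DEC y by 8): {x=-20, y=-8, z=-3}
  after event 6 (t=30: DEL y): {x=-20, z=-3}
  after event 7 (t=38: SET y = 11): {x=-20, y=11, z=-3}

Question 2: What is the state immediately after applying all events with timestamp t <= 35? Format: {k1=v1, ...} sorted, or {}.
Apply events with t <= 35 (6 events):
  after event 1 (t=6: DEC z by 3): {z=-3}
  after event 2 (t=14: DEL y): {z=-3}
  after event 3 (t=23: DEL x): {z=-3}
  after event 4 (t=27: SET x = -20): {x=-20, z=-3}
  after event 5 (t=28: DEC y by 8): {x=-20, y=-8, z=-3}
  after event 6 (t=30: DEL y): {x=-20, z=-3}

Answer: {x=-20, z=-3}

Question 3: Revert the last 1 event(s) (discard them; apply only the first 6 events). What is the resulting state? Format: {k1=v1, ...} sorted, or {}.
Answer: {x=-20, z=-3}

Derivation:
Keep first 6 events (discard last 1):
  after event 1 (t=6: DEC z by 3): {z=-3}
  after event 2 (t=14: DEL y): {z=-3}
  after event 3 (t=23: DEL x): {z=-3}
  after event 4 (t=27: SET x = -20): {x=-20, z=-3}
  after event 5 (t=28: DEC y by 8): {x=-20, y=-8, z=-3}
  after event 6 (t=30: DEL y): {x=-20, z=-3}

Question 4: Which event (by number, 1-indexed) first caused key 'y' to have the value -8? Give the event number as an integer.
Looking for first event where y becomes -8:
  event 5: y (absent) -> -8  <-- first match

Answer: 5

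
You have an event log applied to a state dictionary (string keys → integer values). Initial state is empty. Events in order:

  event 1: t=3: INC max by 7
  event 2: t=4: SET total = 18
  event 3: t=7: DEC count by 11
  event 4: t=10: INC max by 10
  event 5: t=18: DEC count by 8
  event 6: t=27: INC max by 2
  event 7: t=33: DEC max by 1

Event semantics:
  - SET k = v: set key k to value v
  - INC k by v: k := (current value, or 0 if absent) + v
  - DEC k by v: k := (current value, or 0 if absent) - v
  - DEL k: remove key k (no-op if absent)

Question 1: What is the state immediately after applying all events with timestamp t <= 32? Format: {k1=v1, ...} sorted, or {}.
Apply events with t <= 32 (6 events):
  after event 1 (t=3: INC max by 7): {max=7}
  after event 2 (t=4: SET total = 18): {max=7, total=18}
  after event 3 (t=7: DEC count by 11): {count=-11, max=7, total=18}
  after event 4 (t=10: INC max by 10): {count=-11, max=17, total=18}
  after event 5 (t=18: DEC count by 8): {count=-19, max=17, total=18}
  after event 6 (t=27: INC max by 2): {count=-19, max=19, total=18}

Answer: {count=-19, max=19, total=18}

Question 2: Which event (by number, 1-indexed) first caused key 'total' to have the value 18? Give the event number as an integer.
Answer: 2

Derivation:
Looking for first event where total becomes 18:
  event 2: total (absent) -> 18  <-- first match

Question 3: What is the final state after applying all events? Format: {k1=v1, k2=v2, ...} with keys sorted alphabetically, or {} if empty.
Answer: {count=-19, max=18, total=18}

Derivation:
  after event 1 (t=3: INC max by 7): {max=7}
  after event 2 (t=4: SET total = 18): {max=7, total=18}
  after event 3 (t=7: DEC count by 11): {count=-11, max=7, total=18}
  after event 4 (t=10: INC max by 10): {count=-11, max=17, total=18}
  after event 5 (t=18: DEC count by 8): {count=-19, max=17, total=18}
  after event 6 (t=27: INC max by 2): {count=-19, max=19, total=18}
  after event 7 (t=33: DEC max by 1): {count=-19, max=18, total=18}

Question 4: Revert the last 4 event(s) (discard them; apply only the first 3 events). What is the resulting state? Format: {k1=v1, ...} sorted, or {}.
Answer: {count=-11, max=7, total=18}

Derivation:
Keep first 3 events (discard last 4):
  after event 1 (t=3: INC max by 7): {max=7}
  after event 2 (t=4: SET total = 18): {max=7, total=18}
  after event 3 (t=7: DEC count by 11): {count=-11, max=7, total=18}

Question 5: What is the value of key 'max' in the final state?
Answer: 18

Derivation:
Track key 'max' through all 7 events:
  event 1 (t=3: INC max by 7): max (absent) -> 7
  event 2 (t=4: SET total = 18): max unchanged
  event 3 (t=7: DEC count by 11): max unchanged
  event 4 (t=10: INC max by 10): max 7 -> 17
  event 5 (t=18: DEC count by 8): max unchanged
  event 6 (t=27: INC max by 2): max 17 -> 19
  event 7 (t=33: DEC max by 1): max 19 -> 18
Final: max = 18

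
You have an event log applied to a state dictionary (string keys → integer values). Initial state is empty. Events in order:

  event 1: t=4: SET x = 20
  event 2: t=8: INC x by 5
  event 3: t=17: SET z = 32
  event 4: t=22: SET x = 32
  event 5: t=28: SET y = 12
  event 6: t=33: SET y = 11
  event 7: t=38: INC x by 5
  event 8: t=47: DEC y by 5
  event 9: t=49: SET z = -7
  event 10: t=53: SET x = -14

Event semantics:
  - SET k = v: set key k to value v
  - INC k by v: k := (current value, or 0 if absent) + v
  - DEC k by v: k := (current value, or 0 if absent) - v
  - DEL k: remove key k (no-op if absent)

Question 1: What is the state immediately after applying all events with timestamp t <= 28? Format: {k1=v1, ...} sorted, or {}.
Apply events with t <= 28 (5 events):
  after event 1 (t=4: SET x = 20): {x=20}
  after event 2 (t=8: INC x by 5): {x=25}
  after event 3 (t=17: SET z = 32): {x=25, z=32}
  after event 4 (t=22: SET x = 32): {x=32, z=32}
  after event 5 (t=28: SET y = 12): {x=32, y=12, z=32}

Answer: {x=32, y=12, z=32}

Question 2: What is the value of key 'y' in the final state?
Answer: 6

Derivation:
Track key 'y' through all 10 events:
  event 1 (t=4: SET x = 20): y unchanged
  event 2 (t=8: INC x by 5): y unchanged
  event 3 (t=17: SET z = 32): y unchanged
  event 4 (t=22: SET x = 32): y unchanged
  event 5 (t=28: SET y = 12): y (absent) -> 12
  event 6 (t=33: SET y = 11): y 12 -> 11
  event 7 (t=38: INC x by 5): y unchanged
  event 8 (t=47: DEC y by 5): y 11 -> 6
  event 9 (t=49: SET z = -7): y unchanged
  event 10 (t=53: SET x = -14): y unchanged
Final: y = 6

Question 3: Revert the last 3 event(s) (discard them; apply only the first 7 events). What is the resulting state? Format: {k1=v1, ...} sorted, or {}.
Keep first 7 events (discard last 3):
  after event 1 (t=4: SET x = 20): {x=20}
  after event 2 (t=8: INC x by 5): {x=25}
  after event 3 (t=17: SET z = 32): {x=25, z=32}
  after event 4 (t=22: SET x = 32): {x=32, z=32}
  after event 5 (t=28: SET y = 12): {x=32, y=12, z=32}
  after event 6 (t=33: SET y = 11): {x=32, y=11, z=32}
  after event 7 (t=38: INC x by 5): {x=37, y=11, z=32}

Answer: {x=37, y=11, z=32}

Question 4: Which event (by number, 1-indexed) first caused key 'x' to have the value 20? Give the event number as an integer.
Answer: 1

Derivation:
Looking for first event where x becomes 20:
  event 1: x (absent) -> 20  <-- first match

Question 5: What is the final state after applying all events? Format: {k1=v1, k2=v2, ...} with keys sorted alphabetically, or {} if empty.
  after event 1 (t=4: SET x = 20): {x=20}
  after event 2 (t=8: INC x by 5): {x=25}
  after event 3 (t=17: SET z = 32): {x=25, z=32}
  after event 4 (t=22: SET x = 32): {x=32, z=32}
  after event 5 (t=28: SET y = 12): {x=32, y=12, z=32}
  after event 6 (t=33: SET y = 11): {x=32, y=11, z=32}
  after event 7 (t=38: INC x by 5): {x=37, y=11, z=32}
  after event 8 (t=47: DEC y by 5): {x=37, y=6, z=32}
  after event 9 (t=49: SET z = -7): {x=37, y=6, z=-7}
  after event 10 (t=53: SET x = -14): {x=-14, y=6, z=-7}

Answer: {x=-14, y=6, z=-7}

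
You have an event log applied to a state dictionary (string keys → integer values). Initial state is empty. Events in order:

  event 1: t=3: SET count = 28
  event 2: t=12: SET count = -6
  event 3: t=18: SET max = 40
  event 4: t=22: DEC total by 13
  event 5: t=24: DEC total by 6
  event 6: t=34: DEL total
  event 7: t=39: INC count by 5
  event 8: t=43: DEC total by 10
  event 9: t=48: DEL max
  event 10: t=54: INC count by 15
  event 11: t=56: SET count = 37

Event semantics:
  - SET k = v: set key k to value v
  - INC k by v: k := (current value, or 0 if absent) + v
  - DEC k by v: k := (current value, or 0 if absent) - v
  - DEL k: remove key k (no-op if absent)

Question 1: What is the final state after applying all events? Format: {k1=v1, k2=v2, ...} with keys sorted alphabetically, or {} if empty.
  after event 1 (t=3: SET count = 28): {count=28}
  after event 2 (t=12: SET count = -6): {count=-6}
  after event 3 (t=18: SET max = 40): {count=-6, max=40}
  after event 4 (t=22: DEC total by 13): {count=-6, max=40, total=-13}
  after event 5 (t=24: DEC total by 6): {count=-6, max=40, total=-19}
  after event 6 (t=34: DEL total): {count=-6, max=40}
  after event 7 (t=39: INC count by 5): {count=-1, max=40}
  after event 8 (t=43: DEC total by 10): {count=-1, max=40, total=-10}
  after event 9 (t=48: DEL max): {count=-1, total=-10}
  after event 10 (t=54: INC count by 15): {count=14, total=-10}
  after event 11 (t=56: SET count = 37): {count=37, total=-10}

Answer: {count=37, total=-10}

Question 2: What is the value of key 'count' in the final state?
Answer: 37

Derivation:
Track key 'count' through all 11 events:
  event 1 (t=3: SET count = 28): count (absent) -> 28
  event 2 (t=12: SET count = -6): count 28 -> -6
  event 3 (t=18: SET max = 40): count unchanged
  event 4 (t=22: DEC total by 13): count unchanged
  event 5 (t=24: DEC total by 6): count unchanged
  event 6 (t=34: DEL total): count unchanged
  event 7 (t=39: INC count by 5): count -6 -> -1
  event 8 (t=43: DEC total by 10): count unchanged
  event 9 (t=48: DEL max): count unchanged
  event 10 (t=54: INC count by 15): count -1 -> 14
  event 11 (t=56: SET count = 37): count 14 -> 37
Final: count = 37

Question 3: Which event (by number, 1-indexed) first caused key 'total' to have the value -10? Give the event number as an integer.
Looking for first event where total becomes -10:
  event 4: total = -13
  event 5: total = -19
  event 6: total = (absent)
  event 8: total (absent) -> -10  <-- first match

Answer: 8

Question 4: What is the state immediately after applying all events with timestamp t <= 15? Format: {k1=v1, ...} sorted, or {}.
Apply events with t <= 15 (2 events):
  after event 1 (t=3: SET count = 28): {count=28}
  after event 2 (t=12: SET count = -6): {count=-6}

Answer: {count=-6}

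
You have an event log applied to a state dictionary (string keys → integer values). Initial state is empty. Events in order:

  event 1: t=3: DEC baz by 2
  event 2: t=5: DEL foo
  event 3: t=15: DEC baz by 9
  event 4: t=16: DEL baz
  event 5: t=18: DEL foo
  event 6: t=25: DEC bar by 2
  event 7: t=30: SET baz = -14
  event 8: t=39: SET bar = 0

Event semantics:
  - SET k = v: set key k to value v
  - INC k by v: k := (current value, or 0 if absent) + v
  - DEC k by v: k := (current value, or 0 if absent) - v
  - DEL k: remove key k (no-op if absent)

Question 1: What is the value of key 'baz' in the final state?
Track key 'baz' through all 8 events:
  event 1 (t=3: DEC baz by 2): baz (absent) -> -2
  event 2 (t=5: DEL foo): baz unchanged
  event 3 (t=15: DEC baz by 9): baz -2 -> -11
  event 4 (t=16: DEL baz): baz -11 -> (absent)
  event 5 (t=18: DEL foo): baz unchanged
  event 6 (t=25: DEC bar by 2): baz unchanged
  event 7 (t=30: SET baz = -14): baz (absent) -> -14
  event 8 (t=39: SET bar = 0): baz unchanged
Final: baz = -14

Answer: -14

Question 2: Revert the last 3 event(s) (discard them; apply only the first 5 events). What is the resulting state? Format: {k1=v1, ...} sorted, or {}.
Keep first 5 events (discard last 3):
  after event 1 (t=3: DEC baz by 2): {baz=-2}
  after event 2 (t=5: DEL foo): {baz=-2}
  after event 3 (t=15: DEC baz by 9): {baz=-11}
  after event 4 (t=16: DEL baz): {}
  after event 5 (t=18: DEL foo): {}

Answer: {}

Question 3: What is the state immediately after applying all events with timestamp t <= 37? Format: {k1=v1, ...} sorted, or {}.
Apply events with t <= 37 (7 events):
  after event 1 (t=3: DEC baz by 2): {baz=-2}
  after event 2 (t=5: DEL foo): {baz=-2}
  after event 3 (t=15: DEC baz by 9): {baz=-11}
  after event 4 (t=16: DEL baz): {}
  after event 5 (t=18: DEL foo): {}
  after event 6 (t=25: DEC bar by 2): {bar=-2}
  after event 7 (t=30: SET baz = -14): {bar=-2, baz=-14}

Answer: {bar=-2, baz=-14}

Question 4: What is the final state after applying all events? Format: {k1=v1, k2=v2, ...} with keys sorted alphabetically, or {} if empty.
Answer: {bar=0, baz=-14}

Derivation:
  after event 1 (t=3: DEC baz by 2): {baz=-2}
  after event 2 (t=5: DEL foo): {baz=-2}
  after event 3 (t=15: DEC baz by 9): {baz=-11}
  after event 4 (t=16: DEL baz): {}
  after event 5 (t=18: DEL foo): {}
  after event 6 (t=25: DEC bar by 2): {bar=-2}
  after event 7 (t=30: SET baz = -14): {bar=-2, baz=-14}
  after event 8 (t=39: SET bar = 0): {bar=0, baz=-14}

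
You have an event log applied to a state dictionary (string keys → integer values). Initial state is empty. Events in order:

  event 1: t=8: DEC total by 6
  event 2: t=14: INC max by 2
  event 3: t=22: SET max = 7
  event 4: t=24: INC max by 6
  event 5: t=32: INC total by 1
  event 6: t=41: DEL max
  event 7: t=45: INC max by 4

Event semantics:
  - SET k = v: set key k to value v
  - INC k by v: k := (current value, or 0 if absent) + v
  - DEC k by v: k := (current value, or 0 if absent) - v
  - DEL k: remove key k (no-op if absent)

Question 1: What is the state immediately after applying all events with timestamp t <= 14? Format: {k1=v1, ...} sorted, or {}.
Apply events with t <= 14 (2 events):
  after event 1 (t=8: DEC total by 6): {total=-6}
  after event 2 (t=14: INC max by 2): {max=2, total=-6}

Answer: {max=2, total=-6}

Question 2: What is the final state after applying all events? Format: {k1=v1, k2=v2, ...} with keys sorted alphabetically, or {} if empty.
Answer: {max=4, total=-5}

Derivation:
  after event 1 (t=8: DEC total by 6): {total=-6}
  after event 2 (t=14: INC max by 2): {max=2, total=-6}
  after event 3 (t=22: SET max = 7): {max=7, total=-6}
  after event 4 (t=24: INC max by 6): {max=13, total=-6}
  after event 5 (t=32: INC total by 1): {max=13, total=-5}
  after event 6 (t=41: DEL max): {total=-5}
  after event 7 (t=45: INC max by 4): {max=4, total=-5}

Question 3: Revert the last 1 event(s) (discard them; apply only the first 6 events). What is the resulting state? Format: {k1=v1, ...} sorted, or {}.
Answer: {total=-5}

Derivation:
Keep first 6 events (discard last 1):
  after event 1 (t=8: DEC total by 6): {total=-6}
  after event 2 (t=14: INC max by 2): {max=2, total=-6}
  after event 3 (t=22: SET max = 7): {max=7, total=-6}
  after event 4 (t=24: INC max by 6): {max=13, total=-6}
  after event 5 (t=32: INC total by 1): {max=13, total=-5}
  after event 6 (t=41: DEL max): {total=-5}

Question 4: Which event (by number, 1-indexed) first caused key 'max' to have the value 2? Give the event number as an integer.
Answer: 2

Derivation:
Looking for first event where max becomes 2:
  event 2: max (absent) -> 2  <-- first match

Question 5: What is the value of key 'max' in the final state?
Track key 'max' through all 7 events:
  event 1 (t=8: DEC total by 6): max unchanged
  event 2 (t=14: INC max by 2): max (absent) -> 2
  event 3 (t=22: SET max = 7): max 2 -> 7
  event 4 (t=24: INC max by 6): max 7 -> 13
  event 5 (t=32: INC total by 1): max unchanged
  event 6 (t=41: DEL max): max 13 -> (absent)
  event 7 (t=45: INC max by 4): max (absent) -> 4
Final: max = 4

Answer: 4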